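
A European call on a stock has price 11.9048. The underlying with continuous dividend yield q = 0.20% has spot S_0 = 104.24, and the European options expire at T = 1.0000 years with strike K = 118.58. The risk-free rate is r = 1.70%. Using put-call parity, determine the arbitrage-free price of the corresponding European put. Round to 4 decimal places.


Put-call parity: C - P = S_0 * exp(-qT) - K * exp(-rT).
S_0 * exp(-qT) = 104.2400 * 0.99800200 = 104.03172834
K * exp(-rT) = 118.5800 * 0.98314368 = 116.58117812
P = C - S*exp(-qT) + K*exp(-rT)
P = 11.9048 - 104.03172834 + 116.58117812 = 24.4542

Answer: Put price = 24.4542


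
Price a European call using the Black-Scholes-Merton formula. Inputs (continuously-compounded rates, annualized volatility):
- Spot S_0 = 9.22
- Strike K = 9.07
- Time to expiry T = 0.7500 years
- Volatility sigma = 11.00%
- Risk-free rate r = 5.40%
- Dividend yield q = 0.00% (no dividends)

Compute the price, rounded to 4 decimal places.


d1 = (ln(S/K) + (r - q + 0.5*sigma^2) * T) / (sigma * sqrt(T)) = 0.64495561
d2 = d1 - sigma * sqrt(T) = 0.54969281
exp(-rT) = 0.96030916; exp(-qT) = 1.00000000
C = S_0 * exp(-qT) * N(d1) - K * exp(-rT) * N(d2)
N(d1) = 0.74052202; N(d2) = 0.70873496
C = 9.2200 * 1.00000000 * 0.74052202 - 9.0700 * 0.96030916 * 0.70873496 = 0.6545

Answer: Price = 0.6545


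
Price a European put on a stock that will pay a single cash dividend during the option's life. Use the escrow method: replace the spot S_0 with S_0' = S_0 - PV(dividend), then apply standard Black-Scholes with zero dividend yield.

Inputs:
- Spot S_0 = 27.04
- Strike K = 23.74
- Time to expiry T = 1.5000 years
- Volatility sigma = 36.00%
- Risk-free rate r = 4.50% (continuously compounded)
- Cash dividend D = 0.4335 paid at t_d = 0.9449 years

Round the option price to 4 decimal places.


PV(D) = D * exp(-r * t_d) = 0.4335 * 0.95837082 = 0.41545375
S_0' = S_0 - PV(D) = 27.0400 - 0.41545375 = 26.62454625
d1 = (ln(S_0'/K) + (r + sigma^2/2)*T) / (sigma*sqrt(T)) = 0.63362900
d2 = d1 - sigma*sqrt(T) = 0.19272085
exp(-rT) = 0.93472772
N(-d1) = 0.26316149; N(-d2) = 0.42358880
P = K * exp(-rT) * N(-d2) - S_0' * N(-d1) = 23.7400 * 0.93472772 * 0.42358880 - 26.62454625 * 0.26316149 = 2.3931

Answer: Price = 2.3931


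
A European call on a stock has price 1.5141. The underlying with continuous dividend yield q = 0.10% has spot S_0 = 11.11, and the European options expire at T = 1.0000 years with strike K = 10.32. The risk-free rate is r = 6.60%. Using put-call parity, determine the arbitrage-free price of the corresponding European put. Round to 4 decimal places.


Put-call parity: C - P = S_0 * exp(-qT) - K * exp(-rT).
S_0 * exp(-qT) = 11.1100 * 0.99900050 = 11.09889555
K * exp(-rT) = 10.3200 * 0.93613086 = 9.66087052
P = C - S*exp(-qT) + K*exp(-rT)
P = 1.5141 - 11.09889555 + 9.66087052 = 0.0761

Answer: Put price = 0.0761


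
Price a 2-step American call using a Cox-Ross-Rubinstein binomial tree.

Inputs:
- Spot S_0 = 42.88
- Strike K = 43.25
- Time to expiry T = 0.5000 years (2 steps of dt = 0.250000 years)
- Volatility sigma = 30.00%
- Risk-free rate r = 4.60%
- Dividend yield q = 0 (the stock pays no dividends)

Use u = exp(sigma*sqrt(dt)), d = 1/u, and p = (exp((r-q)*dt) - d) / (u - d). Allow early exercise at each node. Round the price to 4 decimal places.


Answer: Price = V(0,0) = 3.5888

Derivation:
dt = T/N = 0.250000
u = exp(sigma*sqrt(dt)) = 1.161834; d = 1/u = 0.860708
p = (exp((r-q)*dt) - d) / (u - d) = 0.500981
Discount per step: exp(-r*dt) = 0.988566
Stock lattice S(k, i) with i counting down-moves:
  k=0: S(0,0) = 42.8800
  k=1: S(1,0) = 49.8195; S(1,1) = 36.9072
  k=2: S(2,0) = 57.8819; S(2,1) = 42.8800; S(2,2) = 31.7663
Terminal payoffs V(N, i) = max(S_T - K, 0):
  V(2,0) = 14.631946; V(2,1) = 0.000000; V(2,2) = 0.000000
Backward induction: V(k, i) = exp(-r*dt) * [p * V(k+1, i) + (1-p) * V(k+1, i+1)]; then take max(V_cont, immediate exercise) for American.
  V(1,0) = exp(-r*dt) * [p*14.631946 + (1-p)*0.000000] = 7.246504; exercise = 6.569452; V(1,0) = max -> 7.246504
  V(1,1) = exp(-r*dt) * [p*0.000000 + (1-p)*0.000000] = 0.000000; exercise = 0.000000; V(1,1) = max -> 0.000000
  V(0,0) = exp(-r*dt) * [p*7.246504 + (1-p)*0.000000] = 3.588848; exercise = 0.000000; V(0,0) = max -> 3.588848


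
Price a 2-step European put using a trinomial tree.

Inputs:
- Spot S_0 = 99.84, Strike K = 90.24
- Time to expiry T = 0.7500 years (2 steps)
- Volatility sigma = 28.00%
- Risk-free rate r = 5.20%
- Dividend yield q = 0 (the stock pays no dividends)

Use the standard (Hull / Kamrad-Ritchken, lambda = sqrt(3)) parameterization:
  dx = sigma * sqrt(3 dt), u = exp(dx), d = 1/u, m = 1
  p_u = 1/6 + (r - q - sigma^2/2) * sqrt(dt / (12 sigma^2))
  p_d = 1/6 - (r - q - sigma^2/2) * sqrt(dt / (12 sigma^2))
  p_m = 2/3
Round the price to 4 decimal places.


dt = T/N = 0.375000; dx = sigma*sqrt(3*dt) = 0.296985
u = exp(dx) = 1.345795; d = 1/u = 0.743055
p_u = 0.174748, p_m = 0.666667, p_d = 0.158585
Discount per step: exp(-r*dt) = 0.980689
Stock lattice S(k, j) with j the centered position index:
  k=0: S(0,+0) = 99.8400
  k=1: S(1,-1) = 74.1866; S(1,+0) = 99.8400; S(1,+1) = 134.3642
  k=2: S(2,-2) = 55.1248; S(2,-1) = 74.1866; S(2,+0) = 99.8400; S(2,+1) = 134.3642; S(2,+2) = 180.8266
Terminal payoffs V(N, j) = max(K - S_T, 0):
  V(2,-2) = 35.115227; V(2,-1) = 16.053362; V(2,+0) = 0.000000; V(2,+1) = 0.000000; V(2,+2) = 0.000000
Backward induction: V(k, j) = exp(-r*dt) * [p_u * V(k+1, j+1) + p_m * V(k+1, j) + p_d * V(k+1, j-1)]
  V(1,-1) = exp(-r*dt) * [p_u*0.000000 + p_m*16.053362 + p_d*35.115227] = 15.956794
  V(1,+0) = exp(-r*dt) * [p_u*0.000000 + p_m*0.000000 + p_d*16.053362] = 2.496667
  V(1,+1) = exp(-r*dt) * [p_u*0.000000 + p_m*0.000000 + p_d*0.000000] = 0.000000
  V(0,+0) = exp(-r*dt) * [p_u*0.000000 + p_m*2.496667 + p_d*15.956794] = 4.113951

Answer: Price = V(0,0) = 4.1140


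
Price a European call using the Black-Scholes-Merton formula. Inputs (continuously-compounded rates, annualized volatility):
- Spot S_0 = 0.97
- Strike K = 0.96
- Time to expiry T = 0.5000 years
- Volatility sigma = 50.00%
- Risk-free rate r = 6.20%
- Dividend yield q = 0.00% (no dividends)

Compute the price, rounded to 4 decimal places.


d1 = (ln(S/K) + (r - q + 0.5*sigma^2) * T) / (sigma * sqrt(T)) = 0.29376832
d2 = d1 - sigma * sqrt(T) = -0.05978507
exp(-rT) = 0.96947557; exp(-qT) = 1.00000000
C = S_0 * exp(-qT) * N(d1) - K * exp(-rT) * N(d2)
N(d1) = 0.61553253; N(d2) = 0.47616341
C = 0.9700 * 1.00000000 * 0.61553253 - 0.9600 * 0.96947557 * 0.47616341 = 0.1539

Answer: Price = 0.1539


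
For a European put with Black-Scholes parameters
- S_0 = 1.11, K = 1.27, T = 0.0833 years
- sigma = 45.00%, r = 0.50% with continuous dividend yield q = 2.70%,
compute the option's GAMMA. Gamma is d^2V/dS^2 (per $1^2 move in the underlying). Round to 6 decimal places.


d1 = -0.9859678353; d2 = -1.1158456625
phi(d1) = 0.2453658739; exp(-qT) = 0.9977534273; exp(-rT) = 0.9995835867
Gamma = exp(-qT) * phi(d1) / (S * sigma * sqrt(T)) = 0.9977534273 * 0.2453658739 / (1.1100 * 0.4500 * 0.2886173938) = 1.698163

Answer: Gamma = 1.698163


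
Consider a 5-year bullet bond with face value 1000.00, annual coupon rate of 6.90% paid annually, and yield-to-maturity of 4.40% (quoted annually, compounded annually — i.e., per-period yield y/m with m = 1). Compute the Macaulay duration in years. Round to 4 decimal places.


Answer: Macaulay duration = 4.4292 years

Derivation:
Coupon per period c = face * coupon_rate / m = 69.000000
Periods per year m = 1; per-period yield y/m = 0.044000
Number of cashflows N = 5
Cashflows (t years, CF_t, discount factor 1/(1+y/m)^(m*t), PV):
  t = 1.0000: CF_t = 69.000000, DF = 0.957854, PV = 66.091954
  t = 2.0000: CF_t = 69.000000, DF = 0.917485, PV = 63.306469
  t = 3.0000: CF_t = 69.000000, DF = 0.878817, PV = 60.638381
  t = 4.0000: CF_t = 69.000000, DF = 0.841779, PV = 58.082740
  t = 5.0000: CF_t = 1069.000000, DF = 0.806302, PV = 861.936381
Price P = sum_t PV_t = 1110.055925
Macaulay numerator sum_t t * PV_t:
  t * PV_t at t = 1.0000: 66.091954
  t * PV_t at t = 2.0000: 126.612939
  t * PV_t at t = 3.0000: 181.915142
  t * PV_t at t = 4.0000: 232.330960
  t * PV_t at t = 5.0000: 4309.681904
Macaulay duration D = (sum_t t * PV_t) / P = 4916.632899 / 1110.055925 = 4.429176


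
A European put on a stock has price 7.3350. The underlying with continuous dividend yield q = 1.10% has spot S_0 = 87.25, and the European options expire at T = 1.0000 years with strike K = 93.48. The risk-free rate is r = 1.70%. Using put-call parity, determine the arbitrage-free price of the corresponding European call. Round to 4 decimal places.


Answer: Call price = 1.7262

Derivation:
Put-call parity: C - P = S_0 * exp(-qT) - K * exp(-rT).
S_0 * exp(-qT) = 87.2500 * 0.98906028 = 86.29550932
K * exp(-rT) = 93.4800 * 0.98314368 = 91.90427164
C = P + S*exp(-qT) - K*exp(-rT)
C = 7.3350 + 86.29550932 - 91.90427164 = 1.7262


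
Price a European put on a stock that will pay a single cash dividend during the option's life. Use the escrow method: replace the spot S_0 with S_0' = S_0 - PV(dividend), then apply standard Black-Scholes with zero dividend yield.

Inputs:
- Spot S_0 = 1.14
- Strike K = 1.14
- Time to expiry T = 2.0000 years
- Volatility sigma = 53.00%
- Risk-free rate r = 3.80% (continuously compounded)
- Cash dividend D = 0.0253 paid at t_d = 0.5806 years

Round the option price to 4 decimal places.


PV(D) = D * exp(-r * t_d) = 0.0253 * 0.97817880 = 0.02474792
S_0' = S_0 - PV(D) = 1.1400 - 0.02474792 = 1.11525208
d1 = (ln(S_0'/K) + (r + sigma^2/2)*T) / (sigma*sqrt(T)) = 0.44688107
d2 = d1 - sigma*sqrt(T) = -0.30265212
exp(-rT) = 0.92681621
N(-d1) = 0.32748047; N(-d2) = 0.61892250
P = K * exp(-rT) * N(-d2) - S_0' * N(-d1) = 1.1400 * 0.92681621 * 0.61892250 - 1.11525208 * 0.32748047 = 0.2887

Answer: Price = 0.2887


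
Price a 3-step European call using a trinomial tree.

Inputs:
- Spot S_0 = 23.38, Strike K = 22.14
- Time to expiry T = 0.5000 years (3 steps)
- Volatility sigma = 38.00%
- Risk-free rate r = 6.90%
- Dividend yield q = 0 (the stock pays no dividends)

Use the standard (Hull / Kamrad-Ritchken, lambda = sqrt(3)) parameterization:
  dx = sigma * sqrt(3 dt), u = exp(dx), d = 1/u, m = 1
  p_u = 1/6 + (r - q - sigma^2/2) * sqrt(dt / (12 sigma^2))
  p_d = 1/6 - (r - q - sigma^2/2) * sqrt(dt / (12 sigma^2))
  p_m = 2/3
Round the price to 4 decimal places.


dt = T/N = 0.166667; dx = sigma*sqrt(3*dt) = 0.268701
u = exp(dx) = 1.308263; d = 1/u = 0.764372
p_u = 0.165674, p_m = 0.666667, p_d = 0.167659
Discount per step: exp(-r*dt) = 0.988566
Stock lattice S(k, j) with j the centered position index:
  k=0: S(0,+0) = 23.3800
  k=1: S(1,-1) = 17.8710; S(1,+0) = 23.3800; S(1,+1) = 30.5872
  k=2: S(2,-2) = 13.6601; S(2,-1) = 17.8710; S(2,+0) = 23.3800; S(2,+1) = 30.5872; S(2,+2) = 40.0161
  k=3: S(3,-3) = 10.4414; S(3,-2) = 13.6601; S(3,-1) = 17.8710; S(3,+0) = 23.3800; S(3,+1) = 30.5872; S(3,+2) = 40.0161; S(3,+3) = 52.3516
Terminal payoffs V(N, j) = max(S_T - K, 0):
  V(3,-3) = 0.000000; V(3,-2) = 0.000000; V(3,-1) = 0.000000; V(3,+0) = 1.240000; V(3,+1) = 8.447197; V(3,+2) = 17.876109; V(3,+3) = 30.211610
Backward induction: V(k, j) = exp(-r*dt) * [p_u * V(k+1, j+1) + p_m * V(k+1, j) + p_d * V(k+1, j-1)]
  V(2,-2) = exp(-r*dt) * [p_u*0.000000 + p_m*0.000000 + p_d*0.000000] = 0.000000
  V(2,-1) = exp(-r*dt) * [p_u*1.240000 + p_m*0.000000 + p_d*0.000000] = 0.203087
  V(2,+0) = exp(-r*dt) * [p_u*8.447197 + p_m*1.240000 + p_d*0.000000] = 2.200696
  V(2,+1) = exp(-r*dt) * [p_u*17.876109 + p_m*8.447197 + p_d*1.240000] = 8.700341
  V(2,+2) = exp(-r*dt) * [p_u*30.211610 + p_m*17.876109 + p_d*8.447197] = 18.129251
  V(1,-1) = exp(-r*dt) * [p_u*2.200696 + p_m*0.203087 + p_d*0.000000] = 0.494273
  V(1,+0) = exp(-r*dt) * [p_u*8.700341 + p_m*2.200696 + p_d*0.203087] = 2.908956
  V(1,+1) = exp(-r*dt) * [p_u*18.129251 + p_m*8.700341 + p_d*2.200696] = 9.067862
  V(0,+0) = exp(-r*dt) * [p_u*9.067862 + p_m*2.908956 + p_d*0.494273] = 3.484185

Answer: Price = V(0,0) = 3.4842


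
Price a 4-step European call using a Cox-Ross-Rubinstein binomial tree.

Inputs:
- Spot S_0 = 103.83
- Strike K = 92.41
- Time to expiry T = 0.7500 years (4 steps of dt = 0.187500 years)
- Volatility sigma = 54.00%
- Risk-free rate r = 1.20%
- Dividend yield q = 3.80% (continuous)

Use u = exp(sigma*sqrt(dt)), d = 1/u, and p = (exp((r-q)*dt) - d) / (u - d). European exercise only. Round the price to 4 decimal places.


dt = T/N = 0.187500
u = exp(sigma*sqrt(dt)) = 1.263426; d = 1/u = 0.791499
p = (exp((r-q)*dt) - d) / (u - d) = 0.431503
Discount per step: exp(-r*dt) = 0.997753
Stock lattice S(k, i) with i counting down-moves:
  k=0: S(0,0) = 103.8300
  k=1: S(1,0) = 131.1815; S(1,1) = 82.1813
  k=2: S(2,0) = 165.7381; S(2,1) = 103.8300; S(2,2) = 65.0464
  k=3: S(3,0) = 209.3977; S(3,1) = 131.1815; S(3,2) = 82.1813; S(3,3) = 51.4842
  k=4: S(4,0) = 264.5585; S(4,1) = 165.7381; S(4,2) = 103.8300; S(4,3) = 65.0464; S(4,4) = 40.7497
Terminal payoffs V(N, i) = max(S_T - K, 0):
  V(4,0) = 172.148496; V(4,1) = 73.328072; V(4,2) = 11.420000; V(4,3) = 0.000000; V(4,4) = 0.000000
Backward induction: V(k, i) = exp(-r*dt) * [p * V(k+1, i) + (1-p) * V(k+1, i+1)].
  V(3,0) = exp(-r*dt) * [p*172.148496 + (1-p)*73.328072] = 115.708776
  V(3,1) = exp(-r*dt) * [p*73.328072 + (1-p)*11.420000] = 38.047835
  V(3,2) = exp(-r*dt) * [p*11.420000 + (1-p)*0.000000] = 4.916693
  V(3,3) = exp(-r*dt) * [p*0.000000 + (1-p)*0.000000] = 0.000000
  V(2,0) = exp(-r*dt) * [p*115.708776 + (1-p)*38.047835] = 71.397963
  V(2,1) = exp(-r*dt) * [p*38.047835 + (1-p)*4.916693] = 19.169711
  V(2,2) = exp(-r*dt) * [p*4.916693 + (1-p)*0.000000] = 2.116801
  V(1,0) = exp(-r*dt) * [p*71.397963 + (1-p)*19.169711] = 41.612642
  V(1,1) = exp(-r*dt) * [p*19.169711 + (1-p)*2.116801] = 9.453893
  V(0,0) = exp(-r*dt) * [p*41.612642 + (1-p)*9.453893] = 23.278066

Answer: Price = V(0,0) = 23.2781


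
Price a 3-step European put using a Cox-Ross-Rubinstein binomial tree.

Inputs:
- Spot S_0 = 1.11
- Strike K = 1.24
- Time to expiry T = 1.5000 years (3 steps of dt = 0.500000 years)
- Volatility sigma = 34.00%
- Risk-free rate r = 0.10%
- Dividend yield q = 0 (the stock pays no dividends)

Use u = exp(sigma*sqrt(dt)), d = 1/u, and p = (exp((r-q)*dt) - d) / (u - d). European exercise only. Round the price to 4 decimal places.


Answer: Price = V(0,0) = 0.2736

Derivation:
dt = T/N = 0.500000
u = exp(sigma*sqrt(dt)) = 1.271778; d = 1/u = 0.786300
p = (exp((r-q)*dt) - d) / (u - d) = 0.441214
Discount per step: exp(-r*dt) = 0.999500
Stock lattice S(k, i) with i counting down-moves:
  k=0: S(0,0) = 1.1100
  k=1: S(1,0) = 1.4117; S(1,1) = 0.8728
  k=2: S(2,0) = 1.7953; S(2,1) = 1.1100; S(2,2) = 0.6863
  k=3: S(3,0) = 2.2833; S(3,1) = 1.4117; S(3,2) = 0.8728; S(3,3) = 0.5396
Terminal payoffs V(N, i) = max(K - S_T, 0):
  V(3,0) = 0.000000; V(3,1) = 0.000000; V(3,2) = 0.367206; V(3,3) = 0.700379
Backward induction: V(k, i) = exp(-r*dt) * [p * V(k+1, i) + (1-p) * V(k+1, i+1)].
  V(2,0) = exp(-r*dt) * [p*0.000000 + (1-p)*0.000000] = 0.000000
  V(2,1) = exp(-r*dt) * [p*0.000000 + (1-p)*0.367206] = 0.205087
  V(2,2) = exp(-r*dt) * [p*0.367206 + (1-p)*0.700379] = 0.553102
  V(1,0) = exp(-r*dt) * [p*0.000000 + (1-p)*0.205087] = 0.114543
  V(1,1) = exp(-r*dt) * [p*0.205087 + (1-p)*0.553102] = 0.399353
  V(0,0) = exp(-r*dt) * [p*0.114543 + (1-p)*0.399353] = 0.273554


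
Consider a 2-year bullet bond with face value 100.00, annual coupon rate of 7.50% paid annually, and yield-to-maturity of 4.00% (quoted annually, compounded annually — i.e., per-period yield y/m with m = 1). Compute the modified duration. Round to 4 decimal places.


Coupon per period c = face * coupon_rate / m = 7.500000
Periods per year m = 1; per-period yield y/m = 0.040000
Number of cashflows N = 2
Cashflows (t years, CF_t, discount factor 1/(1+y/m)^(m*t), PV):
  t = 1.0000: CF_t = 7.500000, DF = 0.961538, PV = 7.211538
  t = 2.0000: CF_t = 107.500000, DF = 0.924556, PV = 99.389793
Price P = sum_t PV_t = 106.601331
First compute Macaulay numerator sum_t t * PV_t:
  t * PV_t at t = 1.0000: 7.211538
  t * PV_t at t = 2.0000: 198.779586
Macaulay duration D = 205.991124 / 106.601331 = 1.932350
Modified duration = D / (1 + y/m) = 1.932350 / (1 + 0.040000) = 1.858029

Answer: Modified duration = 1.8580


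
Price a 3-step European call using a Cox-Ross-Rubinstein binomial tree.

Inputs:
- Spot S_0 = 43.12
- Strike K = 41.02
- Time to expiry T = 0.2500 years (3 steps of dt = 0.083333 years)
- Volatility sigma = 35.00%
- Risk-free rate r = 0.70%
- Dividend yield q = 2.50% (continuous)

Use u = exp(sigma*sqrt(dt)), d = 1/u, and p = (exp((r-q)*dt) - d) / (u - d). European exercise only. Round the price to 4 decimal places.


Answer: Price = V(0,0) = 4.0987

Derivation:
dt = T/N = 0.083333
u = exp(sigma*sqrt(dt)) = 1.106317; d = 1/u = 0.903900
p = (exp((r-q)*dt) - d) / (u - d) = 0.467357
Discount per step: exp(-r*dt) = 0.999417
Stock lattice S(k, i) with i counting down-moves:
  k=0: S(0,0) = 43.1200
  k=1: S(1,0) = 47.7044; S(1,1) = 38.9762
  k=2: S(2,0) = 52.7762; S(2,1) = 43.1200; S(2,2) = 35.2306
  k=3: S(3,0) = 58.3871; S(3,1) = 47.7044; S(3,2) = 38.9762; S(3,3) = 31.8449
Terminal payoffs V(N, i) = max(S_T - K, 0):
  V(3,0) = 17.367149; V(3,1) = 6.684380; V(3,2) = 0.000000; V(3,3) = 0.000000
Backward induction: V(k, i) = exp(-r*dt) * [p * V(k+1, i) + (1-p) * V(k+1, i+1)].
  V(2,0) = exp(-r*dt) * [p*17.367149 + (1-p)*6.684380] = 11.670243
  V(2,1) = exp(-r*dt) * [p*6.684380 + (1-p)*0.000000] = 3.122173
  V(2,2) = exp(-r*dt) * [p*0.000000 + (1-p)*0.000000] = 0.000000
  V(1,0) = exp(-r*dt) * [p*11.670243 + (1-p)*3.122173] = 7.113027
  V(1,1) = exp(-r*dt) * [p*3.122173 + (1-p)*0.000000] = 1.458320
  V(0,0) = exp(-r*dt) * [p*7.113027 + (1-p)*1.458320] = 4.098698


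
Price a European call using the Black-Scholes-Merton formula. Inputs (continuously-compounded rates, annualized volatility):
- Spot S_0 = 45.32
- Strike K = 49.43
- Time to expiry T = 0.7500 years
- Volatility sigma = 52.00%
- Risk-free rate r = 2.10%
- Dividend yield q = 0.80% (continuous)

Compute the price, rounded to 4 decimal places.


d1 = (ln(S/K) + (r - q + 0.5*sigma^2) * T) / (sigma * sqrt(T)) = 0.05405089
d2 = d1 - sigma * sqrt(T) = -0.39628232
exp(-rT) = 0.98437338; exp(-qT) = 0.99401796
C = S_0 * exp(-qT) * N(d1) - K * exp(-rT) * N(d2)
N(d1) = 0.52155269; N(d2) = 0.34594838
C = 45.3200 * 0.99401796 * 0.52155269 - 49.4300 * 0.98437338 * 0.34594838 = 6.6624

Answer: Price = 6.6624


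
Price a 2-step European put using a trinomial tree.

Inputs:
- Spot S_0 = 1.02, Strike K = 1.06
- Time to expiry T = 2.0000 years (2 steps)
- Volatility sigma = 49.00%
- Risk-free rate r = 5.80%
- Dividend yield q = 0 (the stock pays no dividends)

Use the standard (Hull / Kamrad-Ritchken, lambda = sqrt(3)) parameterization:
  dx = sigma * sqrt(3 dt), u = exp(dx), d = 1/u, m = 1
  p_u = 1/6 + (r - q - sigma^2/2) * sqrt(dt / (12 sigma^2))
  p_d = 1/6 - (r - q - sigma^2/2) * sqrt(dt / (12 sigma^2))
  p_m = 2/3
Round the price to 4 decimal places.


dt = T/N = 1.000000; dx = sigma*sqrt(3*dt) = 0.848705
u = exp(dx) = 2.336619; d = 1/u = 0.427969
p_u = 0.130111, p_m = 0.666667, p_d = 0.203222
Discount per step: exp(-r*dt) = 0.943650
Stock lattice S(k, j) with j the centered position index:
  k=0: S(0,+0) = 1.0200
  k=1: S(1,-1) = 0.4365; S(1,+0) = 1.0200; S(1,+1) = 2.3834
  k=2: S(2,-2) = 0.1868; S(2,-1) = 0.4365; S(2,+0) = 1.0200; S(2,+1) = 2.3834; S(2,+2) = 5.5690
Terminal payoffs V(N, j) = max(K - S_T, 0):
  V(2,-2) = 0.873180; V(2,-1) = 0.623472; V(2,+0) = 0.040000; V(2,+1) = 0.000000; V(2,+2) = 0.000000
Backward induction: V(k, j) = exp(-r*dt) * [p_u * V(k+1, j+1) + p_m * V(k+1, j) + p_d * V(k+1, j-1)]
  V(1,-1) = exp(-r*dt) * [p_u*0.040000 + p_m*0.623472 + p_d*0.873180] = 0.564588
  V(1,+0) = exp(-r*dt) * [p_u*0.000000 + p_m*0.040000 + p_d*0.623472] = 0.144728
  V(1,+1) = exp(-r*dt) * [p_u*0.000000 + p_m*0.000000 + p_d*0.040000] = 0.007671
  V(0,+0) = exp(-r*dt) * [p_u*0.007671 + p_m*0.144728 + p_d*0.564588] = 0.200261

Answer: Price = V(0,0) = 0.2003


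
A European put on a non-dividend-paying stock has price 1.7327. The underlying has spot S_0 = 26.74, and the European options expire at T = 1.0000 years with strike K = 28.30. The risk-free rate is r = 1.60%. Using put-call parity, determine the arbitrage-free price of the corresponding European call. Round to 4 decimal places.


Answer: Call price = 0.6219

Derivation:
Put-call parity: C - P = S_0 * exp(-qT) - K * exp(-rT).
S_0 * exp(-qT) = 26.7400 * 1.00000000 = 26.74000000
K * exp(-rT) = 28.3000 * 0.98412732 = 27.85080316
C = P + S*exp(-qT) - K*exp(-rT)
C = 1.7327 + 26.74000000 - 27.85080316 = 0.6219


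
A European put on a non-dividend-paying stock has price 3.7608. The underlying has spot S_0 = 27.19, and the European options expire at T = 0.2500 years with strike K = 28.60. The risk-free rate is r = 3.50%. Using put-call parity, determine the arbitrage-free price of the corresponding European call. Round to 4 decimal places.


Put-call parity: C - P = S_0 * exp(-qT) - K * exp(-rT).
S_0 * exp(-qT) = 27.1900 * 1.00000000 = 27.19000000
K * exp(-rT) = 28.6000 * 0.99128817 = 28.35084166
C = P + S*exp(-qT) - K*exp(-rT)
C = 3.7608 + 27.19000000 - 28.35084166 = 2.6000

Answer: Call price = 2.6000


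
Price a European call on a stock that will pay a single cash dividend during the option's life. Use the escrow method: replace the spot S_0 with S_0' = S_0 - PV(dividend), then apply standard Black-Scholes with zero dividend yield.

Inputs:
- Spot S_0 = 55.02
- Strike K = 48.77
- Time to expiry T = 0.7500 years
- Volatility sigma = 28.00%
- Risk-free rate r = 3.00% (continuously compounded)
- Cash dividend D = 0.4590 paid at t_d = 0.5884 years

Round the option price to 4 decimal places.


Answer: Price = 9.1147

Derivation:
PV(D) = D * exp(-r * t_d) = 0.4590 * 0.98250288 = 0.45096882
S_0' = S_0 - PV(D) = 55.0200 - 0.45096882 = 54.56903118
d1 = (ln(S_0'/K) + (r + sigma^2/2)*T) / (sigma*sqrt(T)) = 0.67736036
d2 = d1 - sigma*sqrt(T) = 0.43487324
exp(-rT) = 0.97775124
N(d1) = 0.75091133; N(d2) = 0.66817278
C = S_0' * N(d1) - K * exp(-rT) * N(d2) = 54.56903118 * 0.75091133 - 48.7700 * 0.97775124 * 0.66817278 = 9.1147


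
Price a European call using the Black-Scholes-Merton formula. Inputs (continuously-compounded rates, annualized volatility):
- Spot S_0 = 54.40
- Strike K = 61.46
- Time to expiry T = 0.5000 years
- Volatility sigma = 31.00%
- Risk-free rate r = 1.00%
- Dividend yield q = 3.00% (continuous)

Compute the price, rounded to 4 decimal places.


Answer: Price = 2.1020

Derivation:
d1 = (ln(S/K) + (r - q + 0.5*sigma^2) * T) / (sigma * sqrt(T)) = -0.49268191
d2 = d1 - sigma * sqrt(T) = -0.71188501
exp(-rT) = 0.99501248; exp(-qT) = 0.98511194
C = S_0 * exp(-qT) * N(d1) - K * exp(-rT) * N(d2)
N(d1) = 0.31111868; N(d2) = 0.23826799
C = 54.4000 * 0.98511194 * 0.31111868 - 61.4600 * 0.99501248 * 0.23826799 = 2.1020


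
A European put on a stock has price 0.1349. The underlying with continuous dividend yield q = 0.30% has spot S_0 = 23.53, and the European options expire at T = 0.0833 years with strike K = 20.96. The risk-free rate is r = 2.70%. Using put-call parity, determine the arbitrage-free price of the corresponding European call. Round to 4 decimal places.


Put-call parity: C - P = S_0 * exp(-qT) - K * exp(-rT).
S_0 * exp(-qT) = 23.5300 * 0.99975013 = 23.52412059
K * exp(-rT) = 20.9600 * 0.99775343 = 20.91291184
C = P + S*exp(-qT) - K*exp(-rT)
C = 0.1349 + 23.52412059 - 20.91291184 = 2.7461

Answer: Call price = 2.7461


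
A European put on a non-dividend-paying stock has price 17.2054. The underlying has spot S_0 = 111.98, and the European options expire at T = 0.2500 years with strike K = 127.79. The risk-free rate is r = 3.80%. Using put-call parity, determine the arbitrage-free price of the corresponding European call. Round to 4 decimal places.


Answer: Call price = 2.6037

Derivation:
Put-call parity: C - P = S_0 * exp(-qT) - K * exp(-rT).
S_0 * exp(-qT) = 111.9800 * 1.00000000 = 111.98000000
K * exp(-rT) = 127.7900 * 0.99054498 = 126.58174331
C = P + S*exp(-qT) - K*exp(-rT)
C = 17.2054 + 111.98000000 - 126.58174331 = 2.6037


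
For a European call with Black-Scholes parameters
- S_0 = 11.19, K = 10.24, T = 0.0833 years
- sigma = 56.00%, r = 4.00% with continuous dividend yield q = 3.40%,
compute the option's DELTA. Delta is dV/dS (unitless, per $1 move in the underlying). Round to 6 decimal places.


Answer: Delta = 0.734492

Derivation:
d1 = 0.6328208761; d2 = 0.4711951355
phi(d1) = 0.3265508291; exp(-qT) = 0.9971718069; exp(-rT) = 0.9966735450
N(d1) = 0.7365746888
Delta = exp(-qT) * N(d1) = 0.9971718069 * 0.7365746888 = 0.734492


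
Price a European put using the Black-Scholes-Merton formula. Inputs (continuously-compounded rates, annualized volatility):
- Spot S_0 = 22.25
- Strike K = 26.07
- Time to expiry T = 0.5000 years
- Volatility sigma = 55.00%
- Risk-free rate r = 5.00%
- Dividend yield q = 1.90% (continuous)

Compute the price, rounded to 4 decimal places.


Answer: Price = 5.5933

Derivation:
d1 = (ln(S/K) + (r - q + 0.5*sigma^2) * T) / (sigma * sqrt(T)) = -0.17309516
d2 = d1 - sigma * sqrt(T) = -0.56200389
exp(-rT) = 0.97530991; exp(-qT) = 0.99054498
P = K * exp(-rT) * N(-d2) - S_0 * exp(-qT) * N(-d1)
N(-d1) = 0.56871169; N(-d2) = 0.71294332
P = 26.0700 * 0.97530991 * 0.71294332 - 22.2500 * 0.99054498 * 0.56871169 = 5.5933


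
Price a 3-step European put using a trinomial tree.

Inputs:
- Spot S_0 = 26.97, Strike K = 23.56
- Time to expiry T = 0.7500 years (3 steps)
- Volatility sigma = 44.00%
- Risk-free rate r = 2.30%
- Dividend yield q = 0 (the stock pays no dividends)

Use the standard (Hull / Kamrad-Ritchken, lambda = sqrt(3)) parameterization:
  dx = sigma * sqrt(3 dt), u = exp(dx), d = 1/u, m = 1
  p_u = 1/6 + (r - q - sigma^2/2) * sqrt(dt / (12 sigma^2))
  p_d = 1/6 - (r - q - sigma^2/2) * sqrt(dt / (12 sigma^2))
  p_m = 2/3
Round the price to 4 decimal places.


Answer: Price = V(0,0) = 2.2515

Derivation:
dt = T/N = 0.250000; dx = sigma*sqrt(3*dt) = 0.381051
u = exp(dx) = 1.463823; d = 1/u = 0.683143
p_u = 0.142457, p_m = 0.666667, p_d = 0.190876
Discount per step: exp(-r*dt) = 0.994266
Stock lattice S(k, j) with j the centered position index:
  k=0: S(0,+0) = 26.9700
  k=1: S(1,-1) = 18.4244; S(1,+0) = 26.9700; S(1,+1) = 39.4793
  k=2: S(2,-2) = 12.5865; S(2,-1) = 18.4244; S(2,+0) = 26.9700; S(2,+1) = 39.4793; S(2,+2) = 57.7907
  k=3: S(3,-3) = 8.5984; S(3,-2) = 12.5865; S(3,-1) = 18.4244; S(3,+0) = 26.9700; S(3,+1) = 39.4793; S(3,+2) = 57.7907; S(3,+3) = 84.5953
Terminal payoffs V(N, j) = max(K - S_T, 0):
  V(3,-3) = 14.961639; V(3,-2) = 10.973526; V(3,-1) = 5.135635; V(3,+0) = 0.000000; V(3,+1) = 0.000000; V(3,+2) = 0.000000; V(3,+3) = 0.000000
Backward induction: V(k, j) = exp(-r*dt) * [p_u * V(k+1, j+1) + p_m * V(k+1, j) + p_d * V(k+1, j-1)]
  V(2,-2) = exp(-r*dt) * [p_u*5.135635 + p_m*10.973526 + p_d*14.961639] = 10.840598
  V(2,-1) = exp(-r*dt) * [p_u*0.000000 + p_m*5.135635 + p_d*10.973526] = 5.486700
  V(2,+0) = exp(-r*dt) * [p_u*0.000000 + p_m*0.000000 + p_d*5.135635] = 0.974649
  V(2,+1) = exp(-r*dt) * [p_u*0.000000 + p_m*0.000000 + p_d*0.000000] = 0.000000
  V(2,+2) = exp(-r*dt) * [p_u*0.000000 + p_m*0.000000 + p_d*0.000000] = 0.000000
  V(1,-1) = exp(-r*dt) * [p_u*0.974649 + p_m*5.486700 + p_d*10.840598] = 5.832224
  V(1,+0) = exp(-r*dt) * [p_u*0.000000 + p_m*0.974649 + p_d*5.486700] = 1.687316
  V(1,+1) = exp(-r*dt) * [p_u*0.000000 + p_m*0.000000 + p_d*0.974649] = 0.184971
  V(0,+0) = exp(-r*dt) * [p_u*0.184971 + p_m*1.687316 + p_d*5.832224] = 2.251476


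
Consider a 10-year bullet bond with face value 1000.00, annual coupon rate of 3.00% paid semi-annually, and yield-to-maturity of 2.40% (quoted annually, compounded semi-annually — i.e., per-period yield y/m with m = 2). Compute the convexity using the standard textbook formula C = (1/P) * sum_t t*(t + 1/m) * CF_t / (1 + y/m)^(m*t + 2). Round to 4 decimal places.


Coupon per period c = face * coupon_rate / m = 15.000000
Periods per year m = 2; per-period yield y/m = 0.012000
Number of cashflows N = 20
Cashflows (t years, CF_t, discount factor 1/(1+y/m)^(m*t), PV):
  t = 0.5000: CF_t = 15.000000, DF = 0.988142, PV = 14.822134
  t = 1.0000: CF_t = 15.000000, DF = 0.976425, PV = 14.646378
  t = 1.5000: CF_t = 15.000000, DF = 0.964847, PV = 14.472705
  t = 2.0000: CF_t = 15.000000, DF = 0.953406, PV = 14.301092
  t = 2.5000: CF_t = 15.000000, DF = 0.942101, PV = 14.131514
  t = 3.0000: CF_t = 15.000000, DF = 0.930930, PV = 13.963947
  t = 3.5000: CF_t = 15.000000, DF = 0.919891, PV = 13.798366
  t = 4.0000: CF_t = 15.000000, DF = 0.908983, PV = 13.634749
  t = 4.5000: CF_t = 15.000000, DF = 0.898205, PV = 13.473072
  t = 5.0000: CF_t = 15.000000, DF = 0.887554, PV = 13.313313
  t = 5.5000: CF_t = 15.000000, DF = 0.877030, PV = 13.155447
  t = 6.0000: CF_t = 15.000000, DF = 0.866630, PV = 12.999454
  t = 6.5000: CF_t = 15.000000, DF = 0.856354, PV = 12.845310
  t = 7.0000: CF_t = 15.000000, DF = 0.846200, PV = 12.692994
  t = 7.5000: CF_t = 15.000000, DF = 0.836166, PV = 12.542484
  t = 8.0000: CF_t = 15.000000, DF = 0.826251, PV = 12.393759
  t = 8.5000: CF_t = 15.000000, DF = 0.816453, PV = 12.246798
  t = 9.0000: CF_t = 15.000000, DF = 0.806772, PV = 12.101579
  t = 9.5000: CF_t = 15.000000, DF = 0.797205, PV = 11.958082
  t = 10.0000: CF_t = 1015.000000, DF = 0.787752, PV = 799.568713
Price P = sum_t PV_t = 1053.061893
Convexity numerator sum_t t*(t + 1/m) * CF_t / (1+y/m)^(m*t + 2):
  t = 0.5000: term = 7.236353
  t = 1.0000: term = 21.451638
  t = 1.5000: term = 42.394542
  t = 2.0000: term = 69.819734
  t = 2.5000: term = 103.487748
  t = 3.0000: term = 143.164868
  t = 3.5000: term = 188.623015
  t = 4.0000: term = 239.639629
  t = 4.5000: term = 295.997566
  t = 5.0000: term = 357.484983
  t = 5.5000: term = 423.895237
  t = 6.0000: term = 495.026777
  t = 6.5000: term = 570.683043
  t = 7.0000: term = 650.672366
  t = 7.5000: term = 734.807866
  t = 8.0000: term = 822.907360
  t = 8.5000: term = 914.793261
  t = 9.0000: term = 1010.292488
  t = 9.5000: term = 1109.236372
  t = 10.0000: term = 81975.498482
Convexity = (1/P) * sum = 90177.113327 / 1053.061893 = 85.633251

Answer: Convexity = 85.6333


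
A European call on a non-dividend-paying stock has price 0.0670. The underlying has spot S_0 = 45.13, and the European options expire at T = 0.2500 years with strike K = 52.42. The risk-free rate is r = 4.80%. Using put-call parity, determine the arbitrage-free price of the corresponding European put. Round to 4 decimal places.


Answer: Put price = 6.7317

Derivation:
Put-call parity: C - P = S_0 * exp(-qT) - K * exp(-rT).
S_0 * exp(-qT) = 45.1300 * 1.00000000 = 45.13000000
K * exp(-rT) = 52.4200 * 0.98807171 = 51.79471919
P = C - S*exp(-qT) + K*exp(-rT)
P = 0.0670 - 45.13000000 + 51.79471919 = 6.7317


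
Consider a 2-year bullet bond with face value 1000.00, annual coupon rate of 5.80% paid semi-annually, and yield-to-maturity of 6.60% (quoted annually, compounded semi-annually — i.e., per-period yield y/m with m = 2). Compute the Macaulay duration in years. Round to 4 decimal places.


Answer: Macaulay duration = 1.9163 years

Derivation:
Coupon per period c = face * coupon_rate / m = 29.000000
Periods per year m = 2; per-period yield y/m = 0.033000
Number of cashflows N = 4
Cashflows (t years, CF_t, discount factor 1/(1+y/m)^(m*t), PV):
  t = 0.5000: CF_t = 29.000000, DF = 0.968054, PV = 28.073572
  t = 1.0000: CF_t = 29.000000, DF = 0.937129, PV = 27.176740
  t = 1.5000: CF_t = 29.000000, DF = 0.907192, PV = 26.308557
  t = 2.0000: CF_t = 1029.000000, DF = 0.878211, PV = 903.678789
Price P = sum_t PV_t = 985.237658
Macaulay numerator sum_t t * PV_t:
  t * PV_t at t = 0.5000: 14.036786
  t * PV_t at t = 1.0000: 27.176740
  t * PV_t at t = 1.5000: 39.462836
  t * PV_t at t = 2.0000: 1807.357578
Macaulay duration D = (sum_t t * PV_t) / P = 1888.033940 / 985.237658 = 1.916323


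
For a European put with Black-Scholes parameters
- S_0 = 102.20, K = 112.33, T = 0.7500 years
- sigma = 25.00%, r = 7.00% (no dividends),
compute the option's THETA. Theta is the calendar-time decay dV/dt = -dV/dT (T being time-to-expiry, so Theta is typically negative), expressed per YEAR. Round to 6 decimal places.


Answer: Theta = -1.246606

Derivation:
d1 = -0.0857794231; d2 = -0.3022857741
phi(d1) = 0.3974772465; exp(-qT) = 1.0000000000; exp(-rT) = 0.9488543211
Theta = -S*exp(-qT)*phi(d1)*sigma/(2*sqrt(T)) + r*K*exp(-rT)*N(-d2) - q*S*exp(-qT)*N(-d1)
N(-d1) = 0.5341791179; N(-d2) = 0.6187828890; sqrt(T) = 0.8660254038
Term 1 = -102.2000 * 1.0000000000 * 0.3974772465 * 0.2500 / (2 * 0.8660254038) = -5.8633058589
Term 2 = 0.0700 * 112.3300 * 0.9488543211 * 0.6187828890 = 4.6166997878
Term 3 = 0 (no dividend yield, q = 0)
Theta = -5.8633058589 + (4.6166997878) + (0.0000000000) = -1.246606


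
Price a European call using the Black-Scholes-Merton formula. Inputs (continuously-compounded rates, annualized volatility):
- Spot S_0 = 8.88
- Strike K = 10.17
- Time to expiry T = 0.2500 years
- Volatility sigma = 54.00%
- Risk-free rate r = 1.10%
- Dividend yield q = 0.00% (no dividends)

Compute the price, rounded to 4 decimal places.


d1 = (ln(S/K) + (r - q + 0.5*sigma^2) * T) / (sigma * sqrt(T)) = -0.35718760
d2 = d1 - sigma * sqrt(T) = -0.62718760
exp(-rT) = 0.99725378; exp(-qT) = 1.00000000
C = S_0 * exp(-qT) * N(d1) - K * exp(-rT) * N(d2)
N(d1) = 0.36047568; N(d2) = 0.26526813
C = 8.8800 * 1.00000000 * 0.36047568 - 10.1700 * 0.99725378 * 0.26526813 = 0.5107

Answer: Price = 0.5107


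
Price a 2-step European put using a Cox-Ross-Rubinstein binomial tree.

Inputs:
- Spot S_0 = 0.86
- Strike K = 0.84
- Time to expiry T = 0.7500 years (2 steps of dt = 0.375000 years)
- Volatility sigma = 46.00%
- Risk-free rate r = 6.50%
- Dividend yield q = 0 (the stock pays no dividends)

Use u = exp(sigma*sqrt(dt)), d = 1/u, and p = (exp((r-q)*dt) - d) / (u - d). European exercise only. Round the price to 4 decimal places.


Answer: Price = V(0,0) = 0.0926

Derivation:
dt = T/N = 0.375000
u = exp(sigma*sqrt(dt)) = 1.325370; d = 1/u = 0.754507
p = (exp((r-q)*dt) - d) / (u - d) = 0.473262
Discount per step: exp(-r*dt) = 0.975920
Stock lattice S(k, i) with i counting down-moves:
  k=0: S(0,0) = 0.8600
  k=1: S(1,0) = 1.1398; S(1,1) = 0.6489
  k=2: S(2,0) = 1.5107; S(2,1) = 0.8600; S(2,2) = 0.4896
Terminal payoffs V(N, i) = max(K - S_T, 0):
  V(2,0) = 0.000000; V(2,1) = 0.000000; V(2,2) = 0.350419
Backward induction: V(k, i) = exp(-r*dt) * [p * V(k+1, i) + (1-p) * V(k+1, i+1)].
  V(1,0) = exp(-r*dt) * [p*0.000000 + (1-p)*0.000000] = 0.000000
  V(1,1) = exp(-r*dt) * [p*0.000000 + (1-p)*0.350419] = 0.180134
  V(0,0) = exp(-r*dt) * [p*0.000000 + (1-p)*0.180134] = 0.092599


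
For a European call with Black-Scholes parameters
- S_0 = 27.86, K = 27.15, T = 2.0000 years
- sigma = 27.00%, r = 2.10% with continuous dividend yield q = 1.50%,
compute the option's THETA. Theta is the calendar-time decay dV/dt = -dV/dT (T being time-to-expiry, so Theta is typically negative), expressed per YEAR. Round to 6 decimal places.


Answer: Theta = -0.991546

Derivation:
d1 = 0.2899528596; d2 = -0.0918848022
phi(d1) = 0.3825197995; exp(-qT) = 0.9704455335; exp(-rT) = 0.9588697806
Theta = -S*exp(-qT)*phi(d1)*sigma/(2*sqrt(T)) - r*K*exp(-rT)*N(d2) + q*S*exp(-qT)*N(d1)
N(d1) = 0.6140738492; N(d2) = 0.4633947832; sqrt(T) = 1.4142135624
Term 1 = -27.8600 * 0.9704455335 * 0.3825197995 * 0.2700 / (2 * 1.4142135624) = -0.9872450565
Term 2 = -0.0210 * 27.1500 * 0.9588697806 * 0.4633947832 = -0.2533377451
Term 3 = 0.0150 * 27.8600 * 0.9704455335 * 0.6140738492 = 0.2490371512
Theta = -0.9872450565 + (-0.2533377451) + (0.2490371512) = -0.991546


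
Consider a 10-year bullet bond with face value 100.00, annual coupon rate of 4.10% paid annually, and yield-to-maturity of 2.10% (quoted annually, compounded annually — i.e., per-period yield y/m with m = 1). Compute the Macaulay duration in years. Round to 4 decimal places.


Answer: Macaulay duration = 8.5481 years

Derivation:
Coupon per period c = face * coupon_rate / m = 4.100000
Periods per year m = 1; per-period yield y/m = 0.021000
Number of cashflows N = 10
Cashflows (t years, CF_t, discount factor 1/(1+y/m)^(m*t), PV):
  t = 1.0000: CF_t = 4.100000, DF = 0.979432, PV = 4.015671
  t = 2.0000: CF_t = 4.100000, DF = 0.959287, PV = 3.933076
  t = 3.0000: CF_t = 4.100000, DF = 0.939556, PV = 3.852181
  t = 4.0000: CF_t = 4.100000, DF = 0.920231, PV = 3.772949
  t = 5.0000: CF_t = 4.100000, DF = 0.901304, PV = 3.695346
  t = 6.0000: CF_t = 4.100000, DF = 0.882766, PV = 3.619340
  t = 7.0000: CF_t = 4.100000, DF = 0.864609, PV = 3.544897
  t = 8.0000: CF_t = 4.100000, DF = 0.846826, PV = 3.471986
  t = 9.0000: CF_t = 4.100000, DF = 0.829408, PV = 3.400574
  t = 10.0000: CF_t = 104.100000, DF = 0.812349, PV = 84.565517
Price P = sum_t PV_t = 117.871536
Macaulay numerator sum_t t * PV_t:
  t * PV_t at t = 1.0000: 4.015671
  t * PV_t at t = 2.0000: 7.866153
  t * PV_t at t = 3.0000: 11.556542
  t * PV_t at t = 4.0000: 15.091794
  t * PV_t at t = 5.0000: 18.476732
  t * PV_t at t = 6.0000: 21.716041
  t * PV_t at t = 7.0000: 24.814281
  t * PV_t at t = 8.0000: 27.775885
  t * PV_t at t = 9.0000: 30.605162
  t * PV_t at t = 10.0000: 845.655171
Macaulay duration D = (sum_t t * PV_t) / P = 1007.573432 / 117.871536 = 8.548064


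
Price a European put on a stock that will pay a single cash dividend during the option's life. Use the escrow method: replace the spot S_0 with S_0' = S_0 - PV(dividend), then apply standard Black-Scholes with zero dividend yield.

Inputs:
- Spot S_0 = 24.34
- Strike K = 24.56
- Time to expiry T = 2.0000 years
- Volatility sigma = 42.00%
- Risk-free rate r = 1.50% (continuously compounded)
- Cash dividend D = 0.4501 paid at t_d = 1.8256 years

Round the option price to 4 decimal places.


PV(D) = D * exp(-r * t_d) = 0.4501 * 0.97298754 = 0.43794169
S_0' = S_0 - PV(D) = 24.3400 - 0.43794169 = 23.90205831
d1 = (ln(S_0'/K) + (r + sigma^2/2)*T) / (sigma*sqrt(T)) = 0.30177545
d2 = d1 - sigma*sqrt(T) = -0.29219424
exp(-rT) = 0.97044553
N(-d1) = 0.38141162; N(-d2) = 0.61493094
P = K * exp(-rT) * N(-d2) - S_0' * N(-d1) = 24.5600 * 0.97044553 * 0.61493094 - 23.90205831 * 0.38141162 = 5.5398

Answer: Price = 5.5398


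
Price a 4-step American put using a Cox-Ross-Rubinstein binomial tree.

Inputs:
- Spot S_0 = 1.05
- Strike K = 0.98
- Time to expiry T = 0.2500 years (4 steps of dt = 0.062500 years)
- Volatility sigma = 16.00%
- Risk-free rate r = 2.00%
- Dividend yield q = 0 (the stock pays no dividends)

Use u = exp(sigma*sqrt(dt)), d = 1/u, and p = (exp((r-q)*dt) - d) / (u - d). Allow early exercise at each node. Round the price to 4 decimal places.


dt = T/N = 0.062500
u = exp(sigma*sqrt(dt)) = 1.040811; d = 1/u = 0.960789
p = (exp((r-q)*dt) - d) / (u - d) = 0.505632
Discount per step: exp(-r*dt) = 0.998751
Stock lattice S(k, i) with i counting down-moves:
  k=0: S(0,0) = 1.0500
  k=1: S(1,0) = 1.0929; S(1,1) = 1.0088
  k=2: S(2,0) = 1.1375; S(2,1) = 1.0500; S(2,2) = 0.9693
  k=3: S(3,0) = 1.1839; S(3,1) = 1.0929; S(3,2) = 1.0088; S(3,3) = 0.9313
  k=4: S(4,0) = 1.2322; S(4,1) = 1.1375; S(4,2) = 1.0500; S(4,3) = 0.9693; S(4,4) = 0.8948
Terminal payoffs V(N, i) = max(K - S_T, 0):
  V(4,0) = 0.000000; V(4,1) = 0.000000; V(4,2) = 0.000000; V(4,3) = 0.010728; V(4,4) = 0.085249
Backward induction: V(k, i) = exp(-r*dt) * [p * V(k+1, i) + (1-p) * V(k+1, i+1)]; then take max(V_cont, immediate exercise) for American.
  V(3,0) = exp(-r*dt) * [p*0.000000 + (1-p)*0.000000] = 0.000000; exercise = 0.000000; V(3,0) = max -> 0.000000
  V(3,1) = exp(-r*dt) * [p*0.000000 + (1-p)*0.000000] = 0.000000; exercise = 0.000000; V(3,1) = max -> 0.000000
  V(3,2) = exp(-r*dt) * [p*0.000000 + (1-p)*0.010728] = 0.005297; exercise = 0.000000; V(3,2) = max -> 0.005297
  V(3,3) = exp(-r*dt) * [p*0.010728 + (1-p)*0.085249] = 0.047509; exercise = 0.048734; V(3,3) = max -> 0.048734
  V(2,0) = exp(-r*dt) * [p*0.000000 + (1-p)*0.000000] = 0.000000; exercise = 0.000000; V(2,0) = max -> 0.000000
  V(2,1) = exp(-r*dt) * [p*0.000000 + (1-p)*0.005297] = 0.002615; exercise = 0.000000; V(2,1) = max -> 0.002615
  V(2,2) = exp(-r*dt) * [p*0.005297 + (1-p)*0.048734] = 0.026737; exercise = 0.010728; V(2,2) = max -> 0.026737
  V(1,0) = exp(-r*dt) * [p*0.000000 + (1-p)*0.002615] = 0.001291; exercise = 0.000000; V(1,0) = max -> 0.001291
  V(1,1) = exp(-r*dt) * [p*0.002615 + (1-p)*0.026737] = 0.014522; exercise = 0.000000; V(1,1) = max -> 0.014522
  V(0,0) = exp(-r*dt) * [p*0.001291 + (1-p)*0.014522] = 0.007822; exercise = 0.000000; V(0,0) = max -> 0.007822

Answer: Price = V(0,0) = 0.0078
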